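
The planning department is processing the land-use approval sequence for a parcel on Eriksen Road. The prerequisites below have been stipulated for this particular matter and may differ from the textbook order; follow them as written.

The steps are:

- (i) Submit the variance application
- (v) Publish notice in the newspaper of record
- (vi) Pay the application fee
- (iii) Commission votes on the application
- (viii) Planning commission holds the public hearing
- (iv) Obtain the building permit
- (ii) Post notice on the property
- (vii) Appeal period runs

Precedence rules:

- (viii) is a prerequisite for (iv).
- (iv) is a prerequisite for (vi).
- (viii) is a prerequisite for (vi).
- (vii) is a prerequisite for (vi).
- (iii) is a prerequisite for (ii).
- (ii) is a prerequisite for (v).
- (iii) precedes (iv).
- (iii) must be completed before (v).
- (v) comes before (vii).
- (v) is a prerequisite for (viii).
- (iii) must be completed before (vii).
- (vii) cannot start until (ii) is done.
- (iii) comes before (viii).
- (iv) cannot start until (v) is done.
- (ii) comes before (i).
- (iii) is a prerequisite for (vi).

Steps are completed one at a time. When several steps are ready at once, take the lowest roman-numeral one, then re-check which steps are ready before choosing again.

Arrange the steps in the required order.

(iii) (ii) (i) (v) (vii) (viii) (iv) (vi)

(iii) is the only step with nothing outstanding, so it goes first.
Next only (ii) has its prerequisites met → (ii).
Ready: (i) and (v). (i) has the earlier label → (i).
Next only (v) has its prerequisites met → (v).
Ready: (vii) and (viii). (vii) has the earlier label → (vii).
Next only (viii) has its prerequisites met → (viii).
(iv) needed (iii), (v) and (viii), now all done → (iv).
(vi) needed (iii), (iv), (vii) and (viii), now all done → (vi).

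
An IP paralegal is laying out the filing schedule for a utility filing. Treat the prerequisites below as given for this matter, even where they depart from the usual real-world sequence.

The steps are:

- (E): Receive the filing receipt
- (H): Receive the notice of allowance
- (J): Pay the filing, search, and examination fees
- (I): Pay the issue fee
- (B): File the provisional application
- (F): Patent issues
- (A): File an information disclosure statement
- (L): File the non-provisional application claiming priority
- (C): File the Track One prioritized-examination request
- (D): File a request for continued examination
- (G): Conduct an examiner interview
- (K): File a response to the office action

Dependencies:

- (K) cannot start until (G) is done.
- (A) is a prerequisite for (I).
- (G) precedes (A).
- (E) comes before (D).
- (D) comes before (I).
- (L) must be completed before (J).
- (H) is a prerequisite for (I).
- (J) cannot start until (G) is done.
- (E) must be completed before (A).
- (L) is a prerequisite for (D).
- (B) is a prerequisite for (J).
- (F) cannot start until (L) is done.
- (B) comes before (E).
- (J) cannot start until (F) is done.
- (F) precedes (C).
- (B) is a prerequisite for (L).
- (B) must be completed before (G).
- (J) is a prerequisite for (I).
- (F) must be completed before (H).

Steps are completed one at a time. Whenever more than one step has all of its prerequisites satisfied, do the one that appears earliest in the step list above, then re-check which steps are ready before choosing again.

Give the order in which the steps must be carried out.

(B), (E), (L), (F), (H), (C), (D), (G), (J), (A), (I), (K)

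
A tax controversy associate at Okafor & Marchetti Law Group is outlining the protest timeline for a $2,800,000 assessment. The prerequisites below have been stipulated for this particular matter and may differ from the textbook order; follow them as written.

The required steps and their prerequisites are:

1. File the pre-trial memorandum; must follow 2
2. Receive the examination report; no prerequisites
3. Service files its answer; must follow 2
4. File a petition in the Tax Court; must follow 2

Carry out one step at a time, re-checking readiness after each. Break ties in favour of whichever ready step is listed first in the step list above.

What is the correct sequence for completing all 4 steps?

2, 1, 3, 4

2 is the only step with nothing outstanding, so it goes first.
Now 1, 3 and 4 have their prerequisites met. 1 is listed earlier, so 1 next.
3 and 4 are both available; 3 is listed earlier → 3.
That leaves 4 as the only ready step → 4.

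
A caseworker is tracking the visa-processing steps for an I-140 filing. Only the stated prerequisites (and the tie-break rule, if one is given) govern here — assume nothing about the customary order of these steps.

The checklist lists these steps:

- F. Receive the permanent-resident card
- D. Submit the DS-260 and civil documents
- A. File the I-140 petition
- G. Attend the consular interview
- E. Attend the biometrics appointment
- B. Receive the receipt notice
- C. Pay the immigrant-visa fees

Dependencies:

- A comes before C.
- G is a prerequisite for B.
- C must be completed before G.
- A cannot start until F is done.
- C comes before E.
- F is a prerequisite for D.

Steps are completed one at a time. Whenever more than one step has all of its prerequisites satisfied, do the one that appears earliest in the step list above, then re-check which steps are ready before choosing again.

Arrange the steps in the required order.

F D A C G E B

F is the only step with nothing outstanding, so it goes first.
Now D and A have their prerequisites met. D is listed earlier, so D next.
A needed F, now all done → A.
That leaves C as the only ready step → C.
Now G and E have their prerequisites met. G is listed earlier, so G next.
Ready: E and B. E is listed earlier → E.
Next only B has its prerequisites met → B.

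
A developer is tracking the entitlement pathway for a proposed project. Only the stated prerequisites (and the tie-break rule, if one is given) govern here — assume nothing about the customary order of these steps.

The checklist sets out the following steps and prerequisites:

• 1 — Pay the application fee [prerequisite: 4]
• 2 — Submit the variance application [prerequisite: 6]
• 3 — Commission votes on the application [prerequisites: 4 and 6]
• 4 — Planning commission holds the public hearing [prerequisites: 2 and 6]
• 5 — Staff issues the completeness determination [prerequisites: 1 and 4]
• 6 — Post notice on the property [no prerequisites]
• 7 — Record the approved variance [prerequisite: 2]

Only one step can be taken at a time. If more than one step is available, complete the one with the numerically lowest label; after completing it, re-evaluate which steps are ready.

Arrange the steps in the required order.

6 has no prerequisites → 6 first.
2 is the only step now ready → 2.
Ready: 4 and 7. 4 has the earlier label → 4.
Ready: 1, 3 and 7. 1 has the earlier label → 1.
5 now also ready, so the ready set is {3, 5, 7}; 3 has the earlier label → 3.
Now 5 and 7 have their prerequisites met. 5 has the earlier label, so 5 next.
That leaves 7 as the only ready step → 7.

6 → 2 → 4 → 1 → 3 → 5 → 7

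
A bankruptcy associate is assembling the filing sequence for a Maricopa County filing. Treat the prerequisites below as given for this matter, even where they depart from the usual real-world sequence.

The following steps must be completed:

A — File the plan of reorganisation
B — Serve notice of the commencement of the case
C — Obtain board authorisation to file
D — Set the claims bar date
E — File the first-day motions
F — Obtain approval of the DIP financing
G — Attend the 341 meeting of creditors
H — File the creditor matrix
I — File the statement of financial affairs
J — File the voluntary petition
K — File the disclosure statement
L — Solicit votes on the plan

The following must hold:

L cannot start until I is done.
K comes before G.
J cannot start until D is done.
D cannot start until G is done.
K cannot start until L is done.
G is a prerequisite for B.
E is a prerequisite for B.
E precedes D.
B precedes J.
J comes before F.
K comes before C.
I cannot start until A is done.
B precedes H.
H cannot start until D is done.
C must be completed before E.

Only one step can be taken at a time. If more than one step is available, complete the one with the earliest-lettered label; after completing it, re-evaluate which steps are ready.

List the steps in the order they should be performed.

A, I, L, K, C, E, G, B, D, H, J, F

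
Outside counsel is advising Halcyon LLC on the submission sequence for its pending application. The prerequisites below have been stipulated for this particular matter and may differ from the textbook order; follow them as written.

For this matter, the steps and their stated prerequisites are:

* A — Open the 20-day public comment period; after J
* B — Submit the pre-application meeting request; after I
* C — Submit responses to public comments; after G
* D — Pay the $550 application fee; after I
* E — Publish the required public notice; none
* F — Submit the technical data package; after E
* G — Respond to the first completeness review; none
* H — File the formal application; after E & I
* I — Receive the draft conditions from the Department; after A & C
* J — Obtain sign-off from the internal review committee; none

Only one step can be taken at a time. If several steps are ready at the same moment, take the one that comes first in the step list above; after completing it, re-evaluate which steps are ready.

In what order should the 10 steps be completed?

E, G and J have no prerequisites; E is listed earlier, so E is first.
F now also ready, so the ready set is {F, G, J}; F is listed earlier → F.
Now G and J have their prerequisites met. G is listed earlier, so G next.
C now also ready, so the ready set is {C, J}; C is listed earlier → C.
That leaves J as the only ready step → J.
A needed J, now all done → A.
That leaves I as the only ready step → I.
Ready: B, D and H. B is listed earlier → B.
D and H are both available; D is listed earlier → D.
H needed E and I, now all done → H.

E, F, G, C, J, A, I, B, D, H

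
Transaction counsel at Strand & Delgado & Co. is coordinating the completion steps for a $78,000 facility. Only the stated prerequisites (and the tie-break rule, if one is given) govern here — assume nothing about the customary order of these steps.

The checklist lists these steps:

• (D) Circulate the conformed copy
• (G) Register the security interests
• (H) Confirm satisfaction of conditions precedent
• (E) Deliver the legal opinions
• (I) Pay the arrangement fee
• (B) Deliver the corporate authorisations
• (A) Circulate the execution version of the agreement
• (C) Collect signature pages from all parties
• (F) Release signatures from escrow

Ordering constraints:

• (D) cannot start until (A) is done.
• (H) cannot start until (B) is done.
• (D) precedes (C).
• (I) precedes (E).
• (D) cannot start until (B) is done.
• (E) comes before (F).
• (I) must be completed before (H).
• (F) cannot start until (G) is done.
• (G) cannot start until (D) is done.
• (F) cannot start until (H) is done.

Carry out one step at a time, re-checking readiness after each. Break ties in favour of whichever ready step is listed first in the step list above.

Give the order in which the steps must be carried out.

Nothing is required for (I), (B) and (A). (I) is listed earlier → (I) first.
Now (E), (B) and (A) have their prerequisites met. (E) is listed earlier, so (E) next.
(B) and (A) are both available; (B) is listed earlier → (B).
(H) and (A) are both available; (H) is listed earlier → (H).
That leaves (A) as the only ready step → (A).
(D) is the only step now ready → (D).
Now (G) and (C) have their prerequisites met. (G) is listed earlier, so (G) next.
(F) now also ready, so the ready set is {(C), (F)}; (C) is listed earlier → (C).
(F) is the only step now ready → (F).

(I) (E) (B) (H) (A) (D) (G) (C) (F)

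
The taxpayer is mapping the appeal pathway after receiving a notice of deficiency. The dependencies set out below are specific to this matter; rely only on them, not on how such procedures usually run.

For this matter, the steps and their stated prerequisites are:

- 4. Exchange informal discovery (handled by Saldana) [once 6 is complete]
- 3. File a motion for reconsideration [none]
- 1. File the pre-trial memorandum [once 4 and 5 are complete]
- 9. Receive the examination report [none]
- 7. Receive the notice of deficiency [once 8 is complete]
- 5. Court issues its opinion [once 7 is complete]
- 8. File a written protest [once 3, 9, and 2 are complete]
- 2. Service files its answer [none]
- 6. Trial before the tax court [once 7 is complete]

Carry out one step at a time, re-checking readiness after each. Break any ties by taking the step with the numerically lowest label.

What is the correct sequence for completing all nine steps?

2 → 3 → 9 → 8 → 7 → 5 → 6 → 4 → 1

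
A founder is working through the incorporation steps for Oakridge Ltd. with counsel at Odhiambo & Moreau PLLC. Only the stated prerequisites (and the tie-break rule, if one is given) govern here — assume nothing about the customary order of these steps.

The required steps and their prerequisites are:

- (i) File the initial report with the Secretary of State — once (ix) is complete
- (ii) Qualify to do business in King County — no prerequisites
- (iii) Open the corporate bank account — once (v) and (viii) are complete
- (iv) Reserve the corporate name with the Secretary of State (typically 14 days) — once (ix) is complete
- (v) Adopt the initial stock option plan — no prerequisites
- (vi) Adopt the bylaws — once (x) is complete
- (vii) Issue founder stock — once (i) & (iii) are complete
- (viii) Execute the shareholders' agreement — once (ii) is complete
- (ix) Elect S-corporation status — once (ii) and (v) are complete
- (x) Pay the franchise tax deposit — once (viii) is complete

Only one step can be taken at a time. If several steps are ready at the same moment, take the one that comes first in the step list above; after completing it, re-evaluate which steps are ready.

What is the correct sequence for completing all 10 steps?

(ii) → (v) → (viii) → (iii) → (ix) → (i) → (iv) → (vii) → (x) → (vi)

(ii) and (v) have no prerequisites; (ii) is listed earlier, so (ii) is first.
(viii) now also ready, so the ready set is {(v), (viii)}; (v) is listed earlier → (v).
(ix) now also ready, so the ready set is {(viii), (ix)}; (viii) is listed earlier → (viii).
(iii), (ix) and (x) are all available; (iii) is listed earlier → (iii).
(ix) and (x) are both available; (ix) is listed earlier → (ix).
Now (i), (iv) and (x) have their prerequisites met. (i) is listed earlier, so (i) next.
(vii) now also ready, so the ready set is {(iv), (vii), (x)}; (iv) is listed earlier → (iv).
Ready: (vii) and (x). (vii) is listed earlier → (vii).
(x) needed (viii), now all done → (x).
Next only (vi) has its prerequisites met → (vi).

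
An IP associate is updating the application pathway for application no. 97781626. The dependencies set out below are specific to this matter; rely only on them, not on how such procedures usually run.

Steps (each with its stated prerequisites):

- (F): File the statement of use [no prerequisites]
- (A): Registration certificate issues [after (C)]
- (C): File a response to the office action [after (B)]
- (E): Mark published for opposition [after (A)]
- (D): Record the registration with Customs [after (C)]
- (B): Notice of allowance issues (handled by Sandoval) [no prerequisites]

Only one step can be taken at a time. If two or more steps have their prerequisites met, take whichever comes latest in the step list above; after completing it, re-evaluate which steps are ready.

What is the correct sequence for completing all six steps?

(B) and (F) have no prerequisites; (B) is listed later, so (B) is first.
(C) now also ready, so the ready set is {(C), (F)}; (C) is listed later → (C).
(D) and (A) now also ready, so the ready set is {(D), (A), (F)}; (D) is listed later → (D).
Now (A) and (F) have their prerequisites met. (A) is listed later, so (A) next.
Now (E) and (F) have their prerequisites met. (E) is listed later, so (E) next.
Next only (F) has its prerequisites met → (F).

(B) (C) (D) (A) (E) (F)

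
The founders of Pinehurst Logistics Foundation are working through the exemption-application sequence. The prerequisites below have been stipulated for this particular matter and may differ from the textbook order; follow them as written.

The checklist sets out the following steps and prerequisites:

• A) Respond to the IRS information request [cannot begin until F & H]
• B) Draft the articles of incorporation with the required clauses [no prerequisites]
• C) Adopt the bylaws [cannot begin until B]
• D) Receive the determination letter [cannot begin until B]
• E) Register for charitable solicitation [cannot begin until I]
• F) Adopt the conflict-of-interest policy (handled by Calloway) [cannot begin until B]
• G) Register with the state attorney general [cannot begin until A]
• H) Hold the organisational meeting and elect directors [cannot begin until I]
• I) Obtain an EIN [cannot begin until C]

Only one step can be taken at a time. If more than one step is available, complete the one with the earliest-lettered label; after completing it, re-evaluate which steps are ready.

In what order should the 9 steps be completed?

B has no prerequisites → B first.
Ready: C, D and F. C has the earlier label → C.
I now also ready, so the ready set is {D, F, I}; D has the earlier label → D.
Now F and I have their prerequisites met. F has the earlier label, so F next.
Next only I has its prerequisites met → I.
E and H are both available; E has the earlier label → E.
Next only H has its prerequisites met → H.
That leaves A as the only ready step → A.
G needed A, now all done → G.

B C D F I E H A G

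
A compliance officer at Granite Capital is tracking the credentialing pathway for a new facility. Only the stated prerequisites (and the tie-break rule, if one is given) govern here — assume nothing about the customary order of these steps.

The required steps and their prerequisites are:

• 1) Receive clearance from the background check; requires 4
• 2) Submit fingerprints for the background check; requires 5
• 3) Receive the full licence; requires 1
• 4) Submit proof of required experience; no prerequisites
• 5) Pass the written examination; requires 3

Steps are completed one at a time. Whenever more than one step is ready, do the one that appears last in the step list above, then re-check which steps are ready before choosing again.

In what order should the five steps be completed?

4 is the only step with nothing outstanding, so it goes first.
Next only 1 has its prerequisites met → 1.
3 needed 1, now all done → 3.
Next only 5 has its prerequisites met → 5.
2 needed 5, now all done → 2.

4 1 3 5 2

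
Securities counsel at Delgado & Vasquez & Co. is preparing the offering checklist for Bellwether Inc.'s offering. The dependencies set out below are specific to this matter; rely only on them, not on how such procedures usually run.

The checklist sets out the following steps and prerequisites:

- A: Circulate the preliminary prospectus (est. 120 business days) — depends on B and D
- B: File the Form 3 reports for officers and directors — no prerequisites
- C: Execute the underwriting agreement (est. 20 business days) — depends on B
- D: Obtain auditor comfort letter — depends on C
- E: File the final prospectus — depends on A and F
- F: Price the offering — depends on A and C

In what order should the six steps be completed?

B is the only step with nothing outstanding, so it goes first.
C needed B, now all done → C.
That leaves D as the only ready step → D.
A is the only step now ready → A.
F is the only step now ready → F.
Next only E has its prerequisites met → E.

B → C → D → A → F → E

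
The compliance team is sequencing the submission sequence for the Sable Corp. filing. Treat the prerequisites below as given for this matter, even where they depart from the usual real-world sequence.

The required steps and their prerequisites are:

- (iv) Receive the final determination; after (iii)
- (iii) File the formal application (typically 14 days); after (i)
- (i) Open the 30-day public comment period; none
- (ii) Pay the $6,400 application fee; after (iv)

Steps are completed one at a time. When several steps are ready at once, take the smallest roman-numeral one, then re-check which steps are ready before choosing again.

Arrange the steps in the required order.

Only (i) has no prerequisites, so it is first.
(iii) needed (i), now all done → (iii).
Next only (iv) has its prerequisites met → (iv).
(ii) needed (iv), now all done → (ii).

(i), (iii), (iv), (ii)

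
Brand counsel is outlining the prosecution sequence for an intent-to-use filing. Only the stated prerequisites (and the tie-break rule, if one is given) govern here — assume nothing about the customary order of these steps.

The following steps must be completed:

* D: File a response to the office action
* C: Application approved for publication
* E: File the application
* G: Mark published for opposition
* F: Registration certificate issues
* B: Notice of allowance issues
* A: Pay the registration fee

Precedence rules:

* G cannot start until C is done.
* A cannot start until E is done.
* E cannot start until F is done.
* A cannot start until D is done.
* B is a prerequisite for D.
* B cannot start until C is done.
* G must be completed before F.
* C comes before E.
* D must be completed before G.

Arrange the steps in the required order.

Only C has no prerequisites, so it is first.
Next only B has its prerequisites met → B.
D needed B, now all done → D.
G is the only step now ready → G.
F is the only step now ready → F.
E needed C and F, now all done → E.
Next only A has its prerequisites met → A.

C, B, D, G, F, E, A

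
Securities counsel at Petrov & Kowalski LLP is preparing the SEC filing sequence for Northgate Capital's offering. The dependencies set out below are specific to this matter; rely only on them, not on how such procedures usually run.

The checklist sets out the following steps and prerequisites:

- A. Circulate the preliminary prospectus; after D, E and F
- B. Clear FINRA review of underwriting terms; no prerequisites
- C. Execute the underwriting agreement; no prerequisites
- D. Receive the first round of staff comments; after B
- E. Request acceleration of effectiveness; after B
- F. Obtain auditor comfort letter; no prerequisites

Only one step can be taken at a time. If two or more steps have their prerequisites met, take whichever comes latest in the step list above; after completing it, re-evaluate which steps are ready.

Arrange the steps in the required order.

F, C, B, E, D, A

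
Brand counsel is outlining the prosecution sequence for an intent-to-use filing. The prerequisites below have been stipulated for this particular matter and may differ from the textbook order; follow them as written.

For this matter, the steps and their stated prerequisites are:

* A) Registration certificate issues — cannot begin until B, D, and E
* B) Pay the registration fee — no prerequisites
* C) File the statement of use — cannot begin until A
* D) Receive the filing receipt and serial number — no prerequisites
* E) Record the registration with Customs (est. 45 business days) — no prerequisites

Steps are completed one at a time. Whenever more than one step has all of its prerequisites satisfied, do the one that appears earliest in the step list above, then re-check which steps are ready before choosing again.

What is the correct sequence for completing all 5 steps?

Nothing is required for B, D and E. B is listed earlier → B first.
Ready: D and E. D is listed earlier → D.
That leaves E as the only ready step → E.
That leaves A as the only ready step → A.
C needed A, now all done → C.

B → D → E → A → C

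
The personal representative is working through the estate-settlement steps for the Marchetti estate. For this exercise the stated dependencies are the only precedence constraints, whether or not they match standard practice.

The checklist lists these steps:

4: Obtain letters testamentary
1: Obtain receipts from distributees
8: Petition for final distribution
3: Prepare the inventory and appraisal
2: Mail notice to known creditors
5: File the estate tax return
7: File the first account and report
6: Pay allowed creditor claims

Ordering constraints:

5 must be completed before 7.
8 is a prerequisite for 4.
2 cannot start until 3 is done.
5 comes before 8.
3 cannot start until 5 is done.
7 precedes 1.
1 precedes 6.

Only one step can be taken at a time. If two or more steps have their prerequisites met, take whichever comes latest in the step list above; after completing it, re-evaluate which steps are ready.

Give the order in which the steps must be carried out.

Only 5 has no prerequisites, so it is first.
Ready: 7, 3 and 8. 7 is listed later → 7.
Ready: 3, 8 and 1. 3 is listed later → 3.
2 now also ready, so the ready set is {2, 8, 1}; 2 is listed later → 2.
Ready: 8 and 1. 8 is listed later → 8.
1 and 4 are both available; 1 is listed later → 1.
Now 6 and 4 have their prerequisites met. 6 is listed later, so 6 next.
4 is the only step now ready → 4.

5 7 3 2 8 1 6 4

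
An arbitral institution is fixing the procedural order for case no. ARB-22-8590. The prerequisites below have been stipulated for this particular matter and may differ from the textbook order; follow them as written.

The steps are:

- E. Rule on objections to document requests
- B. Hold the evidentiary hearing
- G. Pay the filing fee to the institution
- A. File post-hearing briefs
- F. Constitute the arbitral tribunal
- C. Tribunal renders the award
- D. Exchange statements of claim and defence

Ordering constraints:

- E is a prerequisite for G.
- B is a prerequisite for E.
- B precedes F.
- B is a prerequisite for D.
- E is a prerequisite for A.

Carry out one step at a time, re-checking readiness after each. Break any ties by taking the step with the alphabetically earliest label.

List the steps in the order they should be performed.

B, C, D, E, A, F, G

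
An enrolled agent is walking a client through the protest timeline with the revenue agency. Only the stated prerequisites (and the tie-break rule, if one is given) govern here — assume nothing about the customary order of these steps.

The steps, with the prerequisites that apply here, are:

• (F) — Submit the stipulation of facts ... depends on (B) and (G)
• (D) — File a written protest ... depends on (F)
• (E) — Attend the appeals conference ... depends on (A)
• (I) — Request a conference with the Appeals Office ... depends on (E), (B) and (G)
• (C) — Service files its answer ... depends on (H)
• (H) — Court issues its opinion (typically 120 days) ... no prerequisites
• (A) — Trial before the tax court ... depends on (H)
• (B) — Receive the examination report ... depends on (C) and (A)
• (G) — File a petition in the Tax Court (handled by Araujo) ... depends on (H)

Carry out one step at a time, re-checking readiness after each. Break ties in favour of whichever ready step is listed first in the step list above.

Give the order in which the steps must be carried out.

(H) → (C) → (A) → (E) → (B) → (G) → (F) → (D) → (I)

Only (H) has no prerequisites, so it is first.
(C), (A) and (G) are all available; (C) is listed earlier → (C).
Now (A) and (G) have their prerequisites met. (A) is listed earlier, so (A) next.
Now (E), (B) and (G) have their prerequisites met. (E) is listed earlier, so (E) next.
Ready: (B) and (G). (B) is listed earlier → (B).
(G) needed (H), now all done → (G).
Ready: (F) and (I). (F) is listed earlier → (F).
Ready: (D) and (I). (D) is listed earlier → (D).
Next only (I) has its prerequisites met → (I).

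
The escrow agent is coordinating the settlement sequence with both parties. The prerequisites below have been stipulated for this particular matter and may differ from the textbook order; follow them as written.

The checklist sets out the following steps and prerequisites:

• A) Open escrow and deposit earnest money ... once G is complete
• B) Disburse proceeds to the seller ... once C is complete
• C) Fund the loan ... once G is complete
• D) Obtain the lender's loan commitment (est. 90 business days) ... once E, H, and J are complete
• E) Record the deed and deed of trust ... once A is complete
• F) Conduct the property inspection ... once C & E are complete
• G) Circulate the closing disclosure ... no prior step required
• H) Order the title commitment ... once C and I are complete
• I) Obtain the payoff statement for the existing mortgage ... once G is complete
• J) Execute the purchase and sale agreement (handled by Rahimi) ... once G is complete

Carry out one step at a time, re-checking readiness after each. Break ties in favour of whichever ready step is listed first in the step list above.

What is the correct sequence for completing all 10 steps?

G, A, C, B, E, F, I, H, J, D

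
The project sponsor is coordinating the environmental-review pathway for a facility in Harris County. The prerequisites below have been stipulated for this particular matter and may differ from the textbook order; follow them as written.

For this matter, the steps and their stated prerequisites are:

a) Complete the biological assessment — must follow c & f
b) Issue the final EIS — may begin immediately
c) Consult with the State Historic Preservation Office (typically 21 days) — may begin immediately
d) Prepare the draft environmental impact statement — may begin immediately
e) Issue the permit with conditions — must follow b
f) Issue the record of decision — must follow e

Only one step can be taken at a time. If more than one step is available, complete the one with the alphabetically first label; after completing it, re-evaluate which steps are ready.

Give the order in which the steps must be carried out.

b → c → d → e → f → a

b, c and d have no prerequisites; b has the earlier label, so b is first.
c, d and e are all available; c has the earlier label → c.
Now d and e have their prerequisites met. d has the earlier label, so d next.
e needed b, now all done → e.
Next only f has its prerequisites met → f.
Next only a has its prerequisites met → a.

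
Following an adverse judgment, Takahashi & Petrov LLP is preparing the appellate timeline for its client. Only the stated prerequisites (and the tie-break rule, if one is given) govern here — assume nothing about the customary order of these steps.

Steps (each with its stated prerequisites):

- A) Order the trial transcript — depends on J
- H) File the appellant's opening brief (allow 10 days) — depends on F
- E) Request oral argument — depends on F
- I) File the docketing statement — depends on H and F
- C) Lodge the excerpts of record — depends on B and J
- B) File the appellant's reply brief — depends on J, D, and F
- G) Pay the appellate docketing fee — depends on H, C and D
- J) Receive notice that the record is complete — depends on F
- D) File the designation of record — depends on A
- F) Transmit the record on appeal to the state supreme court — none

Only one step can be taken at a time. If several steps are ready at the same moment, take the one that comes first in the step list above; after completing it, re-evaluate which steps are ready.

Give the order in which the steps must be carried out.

Only F has no prerequisites, so it is first.
Now H, E and J have their prerequisites met. H is listed earlier, so H next.
I now also ready, so the ready set is {E, I, J}; E is listed earlier → E.
Ready: I and J. I is listed earlier → I.
J needed F, now all done → J.
Next only A has its prerequisites met → A.
D needed A, now all done → D.
B is the only step now ready → B.
C needed B and J, now all done → C.
G needed H, C and D, now all done → G.

F, H, E, I, J, A, D, B, C, G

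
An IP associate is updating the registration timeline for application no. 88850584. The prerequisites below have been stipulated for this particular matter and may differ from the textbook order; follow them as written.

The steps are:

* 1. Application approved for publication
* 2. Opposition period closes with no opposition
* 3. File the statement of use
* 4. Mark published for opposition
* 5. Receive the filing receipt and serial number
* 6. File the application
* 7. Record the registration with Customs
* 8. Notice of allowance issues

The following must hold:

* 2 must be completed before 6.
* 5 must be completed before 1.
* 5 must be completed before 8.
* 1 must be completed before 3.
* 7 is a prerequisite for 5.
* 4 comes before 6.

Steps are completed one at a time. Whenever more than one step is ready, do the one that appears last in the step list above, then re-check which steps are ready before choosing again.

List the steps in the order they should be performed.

7 → 5 → 8 → 4 → 2 → 6 → 1 → 3

7, 4 and 2 have no prerequisites; 7 is listed later, so 7 is first.
5, 4 and 2 are all available; 5 is listed later → 5.
8 and 1 now also ready, so the ready set is {8, 4, 2, 1}; 8 is listed later → 8.
Now 4, 2 and 1 have their prerequisites met. 4 is listed later, so 4 next.
2 and 1 are both available; 2 is listed later → 2.
6 now also ready, so the ready set is {6, 1}; 6 is listed later → 6.
1 is the only step now ready → 1.
That leaves 3 as the only ready step → 3.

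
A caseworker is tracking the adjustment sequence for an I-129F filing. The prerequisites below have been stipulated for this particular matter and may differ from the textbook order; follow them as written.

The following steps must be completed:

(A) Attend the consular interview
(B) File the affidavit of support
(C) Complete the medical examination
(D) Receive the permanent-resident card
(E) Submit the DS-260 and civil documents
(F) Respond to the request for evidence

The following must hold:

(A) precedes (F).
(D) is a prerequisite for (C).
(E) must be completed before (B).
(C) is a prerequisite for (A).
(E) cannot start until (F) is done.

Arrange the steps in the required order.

(D) (C) (A) (F) (E) (B)

(D) is the only step with nothing outstanding, so it goes first.
(C) needed (D), now all done → (C).
(A) needed (C), now all done → (A).
(F) needed (A), now all done → (F).
Next only (E) has its prerequisites met → (E).
(B) needed (E), now all done → (B).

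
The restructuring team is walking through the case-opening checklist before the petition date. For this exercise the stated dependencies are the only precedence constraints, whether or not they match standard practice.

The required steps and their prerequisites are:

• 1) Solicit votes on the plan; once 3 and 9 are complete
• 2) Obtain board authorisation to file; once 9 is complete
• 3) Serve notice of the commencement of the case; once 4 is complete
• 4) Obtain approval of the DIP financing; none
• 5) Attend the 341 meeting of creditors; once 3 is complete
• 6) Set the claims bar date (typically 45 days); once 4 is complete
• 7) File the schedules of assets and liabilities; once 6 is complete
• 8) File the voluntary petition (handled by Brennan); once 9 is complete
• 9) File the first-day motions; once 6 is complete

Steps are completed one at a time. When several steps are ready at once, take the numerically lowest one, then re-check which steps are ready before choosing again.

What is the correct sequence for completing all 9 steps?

Only 4 has no prerequisites, so it is first.
Now 3 and 6 have their prerequisites met. 3 has the earlier label, so 3 next.
5 now also ready, so the ready set is {5, 6}; 5 has the earlier label → 5.
That leaves 6 as the only ready step → 6.
Ready: 7 and 9. 7 has the earlier label → 7.
9 needed 6, now all done → 9.
1, 2 and 8 are all available; 1 has the earlier label → 1.
Now 2 and 8 have their prerequisites met. 2 has the earlier label, so 2 next.
8 is the only step now ready → 8.

4 3 5 6 7 9 1 2 8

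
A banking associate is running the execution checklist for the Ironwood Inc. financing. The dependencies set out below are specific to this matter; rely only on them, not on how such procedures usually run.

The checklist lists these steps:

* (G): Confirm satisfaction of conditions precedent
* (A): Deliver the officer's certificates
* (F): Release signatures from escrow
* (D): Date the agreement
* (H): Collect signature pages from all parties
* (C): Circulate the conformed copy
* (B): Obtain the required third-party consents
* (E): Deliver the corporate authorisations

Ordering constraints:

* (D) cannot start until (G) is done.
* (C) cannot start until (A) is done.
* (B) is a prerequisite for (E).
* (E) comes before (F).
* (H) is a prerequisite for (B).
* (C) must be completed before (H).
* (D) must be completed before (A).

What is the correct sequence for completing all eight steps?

(G), (D), (A), (C), (H), (B), (E), (F)

(G) is the only step with nothing outstanding, so it goes first.
Next only (D) has its prerequisites met → (D).
(A) is the only step now ready → (A).
Next only (C) has its prerequisites met → (C).
(H) needed (C), now all done → (H).
Next only (B) has its prerequisites met → (B).
Next only (E) has its prerequisites met → (E).
Next only (F) has its prerequisites met → (F).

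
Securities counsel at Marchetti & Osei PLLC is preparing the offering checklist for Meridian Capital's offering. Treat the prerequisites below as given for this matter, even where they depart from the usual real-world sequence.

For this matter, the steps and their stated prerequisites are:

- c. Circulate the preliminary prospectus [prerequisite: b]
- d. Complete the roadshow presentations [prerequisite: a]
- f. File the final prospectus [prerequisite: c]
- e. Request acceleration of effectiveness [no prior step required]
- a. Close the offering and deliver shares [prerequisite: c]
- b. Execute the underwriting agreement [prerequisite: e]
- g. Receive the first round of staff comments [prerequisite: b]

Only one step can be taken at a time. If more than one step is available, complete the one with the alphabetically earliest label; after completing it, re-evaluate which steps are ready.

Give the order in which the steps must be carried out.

e, b, c, a, d, f, g

Only e has no prerequisites, so it is first.
That leaves b as the only ready step → b.
Ready: c and g. c has the earlier label → c.
a and f now also ready, so the ready set is {a, f, g}; a has the earlier label → a.
d now also ready, so the ready set is {d, f, g}; d has the earlier label → d.
f and g are both available; f has the earlier label → f.
That leaves g as the only ready step → g.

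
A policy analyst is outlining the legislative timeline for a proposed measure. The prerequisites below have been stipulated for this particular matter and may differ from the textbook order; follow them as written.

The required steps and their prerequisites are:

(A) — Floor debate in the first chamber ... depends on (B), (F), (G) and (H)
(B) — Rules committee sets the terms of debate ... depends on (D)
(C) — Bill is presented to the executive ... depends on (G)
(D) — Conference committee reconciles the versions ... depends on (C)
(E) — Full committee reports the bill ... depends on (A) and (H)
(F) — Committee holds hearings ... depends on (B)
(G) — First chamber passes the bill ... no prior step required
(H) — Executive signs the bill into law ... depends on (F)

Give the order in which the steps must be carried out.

(G) (C) (D) (B) (F) (H) (A) (E)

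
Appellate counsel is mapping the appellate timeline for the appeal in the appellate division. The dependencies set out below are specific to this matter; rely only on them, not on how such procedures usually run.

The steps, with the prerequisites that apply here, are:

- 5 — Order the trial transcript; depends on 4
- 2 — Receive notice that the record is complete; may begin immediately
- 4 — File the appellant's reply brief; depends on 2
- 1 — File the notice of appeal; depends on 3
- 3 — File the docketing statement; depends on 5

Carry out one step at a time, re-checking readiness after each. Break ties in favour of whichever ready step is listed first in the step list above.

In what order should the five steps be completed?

2 is the only step with nothing outstanding, so it goes first.
That leaves 4 as the only ready step → 4.
Next only 5 has its prerequisites met → 5.
3 needed 5, now all done → 3.
1 needed 3, now all done → 1.

2 → 4 → 5 → 3 → 1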